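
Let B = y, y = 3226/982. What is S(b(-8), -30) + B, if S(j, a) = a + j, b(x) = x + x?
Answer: -20973/491 ≈ -42.715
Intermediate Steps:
b(x) = 2*x
y = 1613/491 (y = 3226*(1/982) = 1613/491 ≈ 3.2851)
B = 1613/491 ≈ 3.2851
S(b(-8), -30) + B = (-30 + 2*(-8)) + 1613/491 = (-30 - 16) + 1613/491 = -46 + 1613/491 = -20973/491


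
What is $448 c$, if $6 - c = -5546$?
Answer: $2487296$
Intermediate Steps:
$c = 5552$ ($c = 6 - -5546 = 6 + 5546 = 5552$)
$448 c = 448 \cdot 5552 = 2487296$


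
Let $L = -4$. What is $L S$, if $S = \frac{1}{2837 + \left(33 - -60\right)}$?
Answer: $- \frac{2}{1465} \approx -0.0013652$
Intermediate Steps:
$S = \frac{1}{2930}$ ($S = \frac{1}{2837 + \left(33 + 60\right)} = \frac{1}{2837 + 93} = \frac{1}{2930} \approx 0.0003413$)
$L S = \left(-4\right) \frac{1}{2930} = - \frac{2}{1465}$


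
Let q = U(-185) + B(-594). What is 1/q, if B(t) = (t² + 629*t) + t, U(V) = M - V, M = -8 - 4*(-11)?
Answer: -1/21163 ≈ -4.7252e-5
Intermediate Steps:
M = 36 (M = -8 + 44 = 36)
U(V) = 36 - V
B(t) = t² + 630*t
q = -21163 (q = (36 - 1*(-185)) - 594*(630 - 594) = (36 + 185) - 594*36 = 221 - 21384 = -21163)
1/q = 1/(-21163) = -1/21163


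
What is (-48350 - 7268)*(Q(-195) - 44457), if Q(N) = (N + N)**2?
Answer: -5986888374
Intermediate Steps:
Q(N) = 4*N**2 (Q(N) = (2*N)**2 = 4*N**2)
(-48350 - 7268)*(Q(-195) - 44457) = (-48350 - 7268)*(4*(-195)**2 - 44457) = -55618*(4*38025 - 44457) = -55618*(152100 - 44457) = -55618*107643 = -5986888374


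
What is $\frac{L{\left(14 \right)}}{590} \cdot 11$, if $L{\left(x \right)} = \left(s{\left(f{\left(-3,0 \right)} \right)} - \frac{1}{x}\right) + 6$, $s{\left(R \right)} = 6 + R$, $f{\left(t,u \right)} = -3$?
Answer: $\frac{275}{1652} \approx 0.16646$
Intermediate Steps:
$L{\left(x \right)} = 9 - \frac{1}{x}$ ($L{\left(x \right)} = \left(\left(6 - 3\right) - \frac{1}{x}\right) + 6 = \left(3 - \frac{1}{x}\right) + 6 = 9 - \frac{1}{x}$)
$\frac{L{\left(14 \right)}}{590} \cdot 11 = \frac{9 - \frac{1}{14}}{590} \cdot 11 = \left(9 - \frac{1}{14}\right) \frac{1}{590} \cdot 11 = \frac{125}{14} \cdot \frac{1}{590} \cdot 11 = \frac{25}{1652} \cdot 11 = \frac{275}{1652}$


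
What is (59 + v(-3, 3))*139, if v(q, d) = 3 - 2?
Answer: 8340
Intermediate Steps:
v(q, d) = 1
(59 + v(-3, 3))*139 = (59 + 1)*139 = 60*139 = 8340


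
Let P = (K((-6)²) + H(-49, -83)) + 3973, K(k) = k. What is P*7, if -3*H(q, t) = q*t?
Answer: 55720/3 ≈ 18573.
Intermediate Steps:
H(q, t) = -q*t/3
P = 7960/3 (P = ((-6)² - ⅓*(-49)*(-83)) + 3973 = (36 - 4067/3) + 3973 = -3959/3 + 3973 = 7960/3 ≈ 2653.3)
P*7 = (7960/3)*7 = 55720/3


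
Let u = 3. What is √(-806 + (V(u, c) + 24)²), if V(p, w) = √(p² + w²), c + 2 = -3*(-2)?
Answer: √35 ≈ 5.9161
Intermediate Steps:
c = 4 (c = -2 - 3*(-2) = -2 + 6 = 4)
√(-806 + (V(u, c) + 24)²) = √(-806 + (√(3² + 4²) + 24)²) = √(-806 + (√(9 + 16) + 24)²) = √(-806 + (√25 + 24)²) = √(-806 + (5 + 24)²) = √(-806 + 29²) = √(-806 + 841) = √35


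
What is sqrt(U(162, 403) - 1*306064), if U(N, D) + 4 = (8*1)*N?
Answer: 2*I*sqrt(76193) ≈ 552.06*I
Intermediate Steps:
U(N, D) = -4 + 8*N (U(N, D) = -4 + (8*1)*N = -4 + 8*N)
sqrt(U(162, 403) - 1*306064) = sqrt((-4 + 8*162) - 1*306064) = sqrt((-4 + 1296) - 306064) = sqrt(1292 - 306064) = sqrt(-304772) = 2*I*sqrt(76193)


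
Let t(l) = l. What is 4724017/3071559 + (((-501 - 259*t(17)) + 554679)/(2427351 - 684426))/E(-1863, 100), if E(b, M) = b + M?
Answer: 193522147412746/125842868776563 ≈ 1.5378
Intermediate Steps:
E(b, M) = M + b
4724017/3071559 + (((-501 - 259*t(17)) + 554679)/(2427351 - 684426))/E(-1863, 100) = 4724017/3071559 + (((-501 - 259*17) + 554679)/(2427351 - 684426))/(100 - 1863) = 4724017*(1/3071559) + (((-501 - 4403) + 554679)/1742925)/(-1763) = 4724017/3071559 + ((-4904 + 554679)*(1/1742925))*(-1/1763) = 4724017/3071559 + (549775*(1/1742925))*(-1/1763) = 4724017/3071559 + (21991/69717)*(-1/1763) = 4724017/3071559 - 21991/122911071 = 193522147412746/125842868776563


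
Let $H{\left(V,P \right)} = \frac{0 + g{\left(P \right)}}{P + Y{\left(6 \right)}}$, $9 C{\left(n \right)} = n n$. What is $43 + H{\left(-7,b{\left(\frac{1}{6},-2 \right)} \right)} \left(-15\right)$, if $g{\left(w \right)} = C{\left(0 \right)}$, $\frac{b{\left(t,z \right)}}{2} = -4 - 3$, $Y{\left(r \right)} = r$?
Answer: $43$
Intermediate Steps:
$b{\left(t,z \right)} = -14$ ($b{\left(t,z \right)} = 2 \left(-4 - 3\right) = 2 \left(-7\right) = -14$)
$C{\left(n \right)} = \frac{n^{2}}{9}$ ($C{\left(n \right)} = \frac{n n}{9} = \frac{n^{2}}{9}$)
$g{\left(w \right)} = 0$ ($g{\left(w \right)} = \frac{0^{2}}{9} = \frac{1}{9} \cdot 0 = 0$)
$H{\left(V,P \right)} = 0$ ($H{\left(V,P \right)} = \frac{0 + 0}{P + 6} = \frac{0}{6 + P} = 0$)
$43 + H{\left(-7,b{\left(\frac{1}{6},-2 \right)} \right)} \left(-15\right) = 43 + 0 \left(-15\right) = 43 + 0 = 43$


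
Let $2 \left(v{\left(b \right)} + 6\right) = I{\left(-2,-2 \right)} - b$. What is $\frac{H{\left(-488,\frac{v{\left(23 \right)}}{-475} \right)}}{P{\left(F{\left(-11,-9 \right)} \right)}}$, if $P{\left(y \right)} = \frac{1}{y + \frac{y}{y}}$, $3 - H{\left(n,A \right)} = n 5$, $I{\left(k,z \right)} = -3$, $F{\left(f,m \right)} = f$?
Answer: $-24430$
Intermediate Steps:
$v{\left(b \right)} = - \frac{15}{2} - \frac{b}{2}$ ($v{\left(b \right)} = -6 + \frac{-3 - b}{2} = -6 - \left(\frac{3}{2} + \frac{b}{2}\right) = - \frac{15}{2} - \frac{b}{2}$)
$H{\left(n,A \right)} = 3 - 5 n$ ($H{\left(n,A \right)} = 3 - n 5 = 3 - 5 n$)
$P{\left(y \right)} = \frac{1}{1 + y}$ ($P{\left(y \right)} = \frac{1}{y + 1} = \frac{1}{1 + y}$)
$\frac{H{\left(-488,\frac{v{\left(23 \right)}}{-475} \right)}}{P{\left(F{\left(-11,-9 \right)} \right)}} = \frac{3 - -2440}{\frac{1}{1 - 11}} = \frac{3 + 2440}{\frac{1}{-10}} = \frac{2443}{- \frac{1}{10}} = 2443 \left(-10\right) = -24430$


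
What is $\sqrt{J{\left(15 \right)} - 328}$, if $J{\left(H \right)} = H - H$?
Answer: $2 i \sqrt{82} \approx 18.111 i$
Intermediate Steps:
$J{\left(H \right)} = 0$
$\sqrt{J{\left(15 \right)} - 328} = \sqrt{0 - 328} = \sqrt{-328} = 2 i \sqrt{82}$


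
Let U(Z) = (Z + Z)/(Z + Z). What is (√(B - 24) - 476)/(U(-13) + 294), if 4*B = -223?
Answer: -476/295 + I*√319/590 ≈ -1.6136 + 0.030272*I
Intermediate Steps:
B = -223/4 (B = (¼)*(-223) = -223/4 ≈ -55.750)
U(Z) = 1 (U(Z) = (2*Z)/((2*Z)) = (2*Z)*(1/(2*Z)) = 1)
(√(B - 24) - 476)/(U(-13) + 294) = (√(-223/4 - 24) - 476)/(1 + 294) = (√(-319/4) - 476)/295 = (I*√319/2 - 476)*(1/295) = (-476 + I*√319/2)*(1/295) = -476/295 + I*√319/590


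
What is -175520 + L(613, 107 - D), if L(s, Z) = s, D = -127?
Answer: -174907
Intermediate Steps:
-175520 + L(613, 107 - D) = -175520 + 613 = -174907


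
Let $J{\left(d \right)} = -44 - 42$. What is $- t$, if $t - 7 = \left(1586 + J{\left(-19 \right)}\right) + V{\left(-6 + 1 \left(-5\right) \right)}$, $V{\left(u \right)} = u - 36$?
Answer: $-1460$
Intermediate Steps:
$J{\left(d \right)} = -86$ ($J{\left(d \right)} = -44 - 42 = -86$)
$V{\left(u \right)} = -36 + u$
$t = 1460$ ($t = 7 + \left(\left(1586 - 86\right) + \left(-36 + \left(-6 + 1 \left(-5\right)\right)\right)\right) = 7 + \left(1500 - 47\right) = 7 + 1453 = 1460$)
$- t = \left(-1\right) 1460 = -1460$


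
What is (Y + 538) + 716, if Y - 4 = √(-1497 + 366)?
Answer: 1258 + I*√1131 ≈ 1258.0 + 33.63*I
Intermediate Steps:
Y = 4 + I*√1131 (Y = 4 + √(-1497 + 366) = 4 + √(-1131) = 4 + I*√1131 ≈ 4.0 + 33.63*I)
(Y + 538) + 716 = ((4 + I*√1131) + 538) + 716 = (542 + I*√1131) + 716 = 1258 + I*√1131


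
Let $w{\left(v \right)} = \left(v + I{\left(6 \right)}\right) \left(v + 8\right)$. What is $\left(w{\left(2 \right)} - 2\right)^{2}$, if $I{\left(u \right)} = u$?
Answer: $6084$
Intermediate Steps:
$w{\left(v \right)} = \left(6 + v\right) \left(8 + v\right)$ ($w{\left(v \right)} = \left(v + 6\right) \left(v + 8\right) = \left(6 + v\right) \left(8 + v\right)$)
$\left(w{\left(2 \right)} - 2\right)^{2} = \left(\left(48 + 2^{2} + 14 \cdot 2\right) - 2\right)^{2} = \left(\left(48 + 4 + 28\right) - 2\right)^{2} = \left(80 - 2\right)^{2} = 78^{2} = 6084$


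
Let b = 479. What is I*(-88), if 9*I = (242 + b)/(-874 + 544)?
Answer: 2884/135 ≈ 21.363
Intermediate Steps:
I = -721/2970 (I = ((242 + 479)/(-874 + 544))/9 = (721/(-330))/9 = (721*(-1/330))/9 = (1/9)*(-721/330) = -721/2970 ≈ -0.24276)
I*(-88) = -721/2970*(-88) = 2884/135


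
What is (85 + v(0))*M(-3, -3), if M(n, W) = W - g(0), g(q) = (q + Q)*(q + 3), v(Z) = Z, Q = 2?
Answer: -765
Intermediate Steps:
g(q) = (2 + q)*(3 + q) (g(q) = (q + 2)*(q + 3) = (2 + q)*(3 + q))
M(n, W) = -6 + W (M(n, W) = W - (6 + 0² + 5*0) = W - (6 + 0 + 0) = W - 1*6 = W - 6 = -6 + W)
(85 + v(0))*M(-3, -3) = (85 + 0)*(-6 - 3) = 85*(-9) = -765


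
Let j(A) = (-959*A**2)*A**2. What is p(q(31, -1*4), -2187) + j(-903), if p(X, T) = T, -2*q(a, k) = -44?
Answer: -637631271954666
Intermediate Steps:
q(a, k) = 22 (q(a, k) = -1/2*(-44) = 22)
j(A) = -959*A**4
p(q(31, -1*4), -2187) + j(-903) = -2187 - 959*(-903)**4 = -2187 - 959*664891837281 = -2187 - 637631271952479 = -637631271954666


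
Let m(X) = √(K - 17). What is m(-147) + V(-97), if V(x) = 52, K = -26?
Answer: 52 + I*√43 ≈ 52.0 + 6.5574*I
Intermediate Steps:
m(X) = I*√43 (m(X) = √(-26 - 17) = √(-43) = I*√43)
m(-147) + V(-97) = I*√43 + 52 = 52 + I*√43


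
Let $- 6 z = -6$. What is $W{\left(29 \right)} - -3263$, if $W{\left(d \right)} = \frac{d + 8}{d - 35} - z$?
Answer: $\frac{19535}{6} \approx 3255.8$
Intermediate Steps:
$z = 1$ ($z = \left(- \frac{1}{6}\right) \left(-6\right) = 1$)
$W{\left(d \right)} = -1 + \frac{8 + d}{-35 + d}$ ($W{\left(d \right)} = \frac{d + 8}{d - 35} - 1 = \frac{8 + d}{-35 + d} - 1 = -1 + \frac{8 + d}{-35 + d}$)
$W{\left(29 \right)} - -3263 = \frac{43}{-35 + 29} - -3263 = \frac{43}{-6} + 3263 = 43 \left(- \frac{1}{6}\right) + 3263 = - \frac{43}{6} + 3263 = \frac{19535}{6}$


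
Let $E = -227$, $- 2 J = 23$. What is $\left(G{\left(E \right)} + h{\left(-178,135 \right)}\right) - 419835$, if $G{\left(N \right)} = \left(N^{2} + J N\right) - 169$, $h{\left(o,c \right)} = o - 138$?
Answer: $- \frac{732361}{2} \approx -3.6618 \cdot 10^{5}$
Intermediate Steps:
$J = - \frac{23}{2}$ ($J = \left(- \frac{1}{2}\right) 23 = - \frac{23}{2} \approx -11.5$)
$h{\left(o,c \right)} = -138 + o$ ($h{\left(o,c \right)} = o - 138 = -138 + o$)
$G{\left(N \right)} = -169 + N^{2} - \frac{23 N}{2}$ ($G{\left(N \right)} = \left(N^{2} - \frac{23 N}{2}\right) - 169 = -169 + N^{2} - \frac{23 N}{2}$)
$\left(G{\left(E \right)} + h{\left(-178,135 \right)}\right) - 419835 = \left(\left(-169 + \left(-227\right)^{2} - - \frac{5221}{2}\right) - 316\right) - 419835 = \left(\left(-169 + 51529 + \frac{5221}{2}\right) - 316\right) - 419835 = \left(\frac{107941}{2} - 316\right) - 419835 = \frac{107309}{2} - 419835 = - \frac{732361}{2}$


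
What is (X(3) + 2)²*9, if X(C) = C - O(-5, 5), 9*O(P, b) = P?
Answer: 2500/9 ≈ 277.78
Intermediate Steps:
O(P, b) = P/9
X(C) = 5/9 + C (X(C) = C - (-5)/9 = C - 1*(-5/9) = C + 5/9 = 5/9 + C)
(X(3) + 2)²*9 = ((5/9 + 3) + 2)²*9 = (32/9 + 2)²*9 = (50/9)²*9 = (2500/81)*9 = 2500/9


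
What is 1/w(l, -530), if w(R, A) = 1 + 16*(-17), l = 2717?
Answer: -1/271 ≈ -0.0036900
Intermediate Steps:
w(R, A) = -271 (w(R, A) = 1 - 272 = -271)
1/w(l, -530) = 1/(-271) = -1/271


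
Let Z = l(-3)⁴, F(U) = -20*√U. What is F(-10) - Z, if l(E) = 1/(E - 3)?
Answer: -1/1296 - 20*I*√10 ≈ -0.0007716 - 63.246*I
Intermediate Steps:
l(E) = 1/(-3 + E)
Z = 1/1296 (Z = (1/(-3 - 3))⁴ = (1/(-6))⁴ = (-⅙)⁴ = 1/1296 ≈ 0.00077160)
F(-10) - Z = -20*I*√10 - 1*1/1296 = -20*I*√10 - 1/1296 = -1/1296 - 20*I*√10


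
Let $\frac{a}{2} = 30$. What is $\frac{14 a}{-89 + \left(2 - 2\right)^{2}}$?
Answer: $- \frac{840}{89} \approx -9.4382$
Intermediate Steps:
$a = 60$ ($a = 2 \cdot 30 = 60$)
$\frac{14 a}{-89 + \left(2 - 2\right)^{2}} = \frac{14 \cdot 60}{-89 + \left(2 - 2\right)^{2}} = \frac{840}{-89 + 0^{2}} = \frac{840}{-89 + 0} = \frac{840}{-89} = 840 \left(- \frac{1}{89}\right) = - \frac{840}{89}$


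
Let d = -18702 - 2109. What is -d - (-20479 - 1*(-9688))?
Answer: 31602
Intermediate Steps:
d = -20811
-d - (-20479 - 1*(-9688)) = -1*(-20811) - (-20479 - 1*(-9688)) = 20811 - (-20479 + 9688) = 20811 - 1*(-10791) = 20811 + 10791 = 31602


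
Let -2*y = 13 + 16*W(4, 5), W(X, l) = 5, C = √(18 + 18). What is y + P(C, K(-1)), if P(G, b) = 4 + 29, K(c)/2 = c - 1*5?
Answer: -27/2 ≈ -13.500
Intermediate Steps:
K(c) = -10 + 2*c (K(c) = 2*(c - 1*5) = 2*(c - 5) = 2*(-5 + c) = -10 + 2*c)
C = 6 (C = √36 = 6)
P(G, b) = 33
y = -93/2 (y = -(13 + 16*5)/2 = -(13 + 80)/2 = -½*93 = -93/2 ≈ -46.500)
y + P(C, K(-1)) = -93/2 + 33 = -27/2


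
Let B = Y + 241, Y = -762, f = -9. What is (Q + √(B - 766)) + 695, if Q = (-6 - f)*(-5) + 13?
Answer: 693 + 3*I*√143 ≈ 693.0 + 35.875*I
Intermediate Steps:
Q = -2 (Q = (-6 - 1*(-9))*(-5) + 13 = (-6 + 9)*(-5) + 13 = 3*(-5) + 13 = -15 + 13 = -2)
B = -521 (B = -762 + 241 = -521)
(Q + √(B - 766)) + 695 = (-2 + √(-521 - 766)) + 695 = (-2 + √(-1287)) + 695 = (-2 + 3*I*√143) + 695 = 693 + 3*I*√143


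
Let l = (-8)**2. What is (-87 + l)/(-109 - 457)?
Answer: 23/566 ≈ 0.040636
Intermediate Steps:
l = 64
(-87 + l)/(-109 - 457) = (-87 + 64)/(-109 - 457) = -23/(-566) = -23*(-1/566) = 23/566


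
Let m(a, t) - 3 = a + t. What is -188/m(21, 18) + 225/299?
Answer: -23381/6279 ≈ -3.7237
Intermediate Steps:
m(a, t) = 3 + a + t (m(a, t) = 3 + (a + t) = 3 + a + t)
-188/m(21, 18) + 225/299 = -188/(3 + 21 + 18) + 225/299 = -188/42 + 225*(1/299) = -188*1/42 + 225/299 = -94/21 + 225/299 = -23381/6279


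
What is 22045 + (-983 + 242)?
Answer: 21304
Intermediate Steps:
22045 + (-983 + 242) = 22045 - 741 = 21304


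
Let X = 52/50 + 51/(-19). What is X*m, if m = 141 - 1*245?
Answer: 81224/475 ≈ 171.00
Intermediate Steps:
X = -781/475 (X = 52*(1/50) + 51*(-1/19) = 26/25 - 51/19 = -781/475 ≈ -1.6442)
m = -104 (m = 141 - 245 = -104)
X*m = -781/475*(-104) = 81224/475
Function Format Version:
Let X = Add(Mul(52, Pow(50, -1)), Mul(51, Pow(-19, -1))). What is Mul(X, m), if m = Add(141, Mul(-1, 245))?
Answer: Rational(81224, 475) ≈ 171.00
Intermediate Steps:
X = Rational(-781, 475) (X = Add(Mul(52, Rational(1, 50)), Mul(51, Rational(-1, 19))) = Add(Rational(26, 25), Rational(-51, 19)) = Rational(-781, 475) ≈ -1.6442)
m = -104 (m = Add(141, -245) = -104)
Mul(X, m) = Mul(Rational(-781, 475), -104) = Rational(81224, 475)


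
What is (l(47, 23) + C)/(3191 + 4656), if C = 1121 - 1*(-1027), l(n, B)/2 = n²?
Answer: 938/1121 ≈ 0.83675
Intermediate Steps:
l(n, B) = 2*n²
C = 2148 (C = 1121 + 1027 = 2148)
(l(47, 23) + C)/(3191 + 4656) = (2*47² + 2148)/(3191 + 4656) = (2*2209 + 2148)/7847 = (4418 + 2148)*(1/7847) = 6566*(1/7847) = 938/1121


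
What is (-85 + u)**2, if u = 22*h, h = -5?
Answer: 38025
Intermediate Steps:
u = -110 (u = 22*(-5) = -110)
(-85 + u)**2 = (-85 - 110)**2 = (-195)**2 = 38025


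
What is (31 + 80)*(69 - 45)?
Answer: 2664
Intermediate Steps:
(31 + 80)*(69 - 45) = 111*24 = 2664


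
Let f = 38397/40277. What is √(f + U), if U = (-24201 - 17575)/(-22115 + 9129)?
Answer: √285216770720574017/261518561 ≈ 2.0421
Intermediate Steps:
f = 38397/40277 (f = 38397*(1/40277) = 38397/40277 ≈ 0.95332)
U = 20888/6493 (U = -41776/(-12986) = -41776*(-1/12986) = 20888/6493 ≈ 3.2170)
√(f + U) = √(38397/40277 + 20888/6493) = √(1090617697/261518561) = √285216770720574017/261518561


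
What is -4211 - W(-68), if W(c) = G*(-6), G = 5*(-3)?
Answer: -4301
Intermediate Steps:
G = -15
W(c) = 90 (W(c) = -15*(-6) = 90)
-4211 - W(-68) = -4211 - 1*90 = -4211 - 90 = -4301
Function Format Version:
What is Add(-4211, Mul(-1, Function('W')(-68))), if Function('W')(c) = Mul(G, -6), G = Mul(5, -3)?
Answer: -4301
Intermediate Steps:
G = -15
Function('W')(c) = 90 (Function('W')(c) = Mul(-15, -6) = 90)
Add(-4211, Mul(-1, Function('W')(-68))) = Add(-4211, Mul(-1, 90)) = Add(-4211, -90) = -4301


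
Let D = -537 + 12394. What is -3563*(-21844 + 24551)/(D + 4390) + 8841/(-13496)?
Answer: -2659451287/4474888 ≈ -594.31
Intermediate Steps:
D = 11857
-3563*(-21844 + 24551)/(D + 4390) + 8841/(-13496) = -3563*(-21844 + 24551)/(11857 + 4390) + 8841/(-13496) = -3563/(16247/2707) + 8841*(-1/13496) = -3563/(16247*(1/2707)) - 1263/1928 = -3563/16247/2707 - 1263/1928 = -3563*2707/16247 - 1263/1928 = -1377863/2321 - 1263/1928 = -2659451287/4474888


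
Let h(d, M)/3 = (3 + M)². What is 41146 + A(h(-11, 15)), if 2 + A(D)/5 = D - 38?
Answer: 45806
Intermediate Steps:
h(d, M) = 3*(3 + M)²
A(D) = -200 + 5*D (A(D) = -10 + 5*(D - 38) = -10 + 5*(-38 + D) = -10 + (-190 + 5*D) = -200 + 5*D)
41146 + A(h(-11, 15)) = 41146 + (-200 + 5*(3*(3 + 15)²)) = 41146 + (-200 + 5*(3*18²)) = 41146 + (-200 + 5*(3*324)) = 41146 + (-200 + 5*972) = 41146 + (-200 + 4860) = 41146 + 4660 = 45806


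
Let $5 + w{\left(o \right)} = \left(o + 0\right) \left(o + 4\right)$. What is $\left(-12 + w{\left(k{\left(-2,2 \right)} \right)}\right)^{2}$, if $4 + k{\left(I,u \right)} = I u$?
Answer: $225$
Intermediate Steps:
$k{\left(I,u \right)} = -4 + I u$
$w{\left(o \right)} = -5 + o \left(4 + o\right)$ ($w{\left(o \right)} = -5 + \left(o + 0\right) \left(o + 4\right) = -5 + o \left(4 + o\right)$)
$\left(-12 + w{\left(k{\left(-2,2 \right)} \right)}\right)^{2} = \left(-12 + \left(-5 + \left(-4 - 4\right)^{2} + 4 \left(-4 - 4\right)\right)\right)^{2} = \left(-12 + \left(-5 + \left(-8\right)^{2} + 4 \left(-8\right)\right)\right)^{2} = \left(-12 - -27\right)^{2} = \left(-12 + 27\right)^{2} = 15^{2} = 225$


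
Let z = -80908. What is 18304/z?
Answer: -4576/20227 ≈ -0.22623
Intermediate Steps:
18304/z = 18304/(-80908) = 18304*(-1/80908) = -4576/20227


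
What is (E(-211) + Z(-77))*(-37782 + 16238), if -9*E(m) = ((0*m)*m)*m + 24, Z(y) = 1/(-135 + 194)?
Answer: 10104136/177 ≈ 57086.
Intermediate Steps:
Z(y) = 1/59
E(m) = -8/3 (E(m) = -(((0*m)*m)*m + 24)/9 = -((0*m)*m + 24)/9 = -(0*m + 24)/9 = -(0 + 24)/9 = -⅑*24 = -8/3)
(E(-211) + Z(-77))*(-37782 + 16238) = (-8/3 + 1/59)*(-37782 + 16238) = -469/177*(-21544) = 10104136/177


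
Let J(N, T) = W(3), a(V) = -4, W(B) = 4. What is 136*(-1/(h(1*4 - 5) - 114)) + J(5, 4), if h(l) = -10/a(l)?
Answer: 1164/223 ≈ 5.2197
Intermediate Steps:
J(N, T) = 4
h(l) = 5/2 (h(l) = -10/(-4) = -10*(-¼) = 5/2)
136*(-1/(h(1*4 - 5) - 114)) + J(5, 4) = 136*(-1/(5/2 - 114)) + 4 = 136*(-1/(-223/2)) + 4 = 136*(-1*(-2/223)) + 4 = 136*(2/223) + 4 = 272/223 + 4 = 1164/223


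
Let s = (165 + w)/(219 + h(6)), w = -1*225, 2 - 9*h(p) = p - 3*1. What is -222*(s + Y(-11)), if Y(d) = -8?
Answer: 361860/197 ≈ 1836.9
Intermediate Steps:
h(p) = 5/9 - p/9 (h(p) = 2/9 - (p - 3*1)/9 = 2/9 - (p - 3)/9 = 2/9 - (-3 + p)/9 = 2/9 + (1/3 - p/9) = 5/9 - p/9)
w = -225
s = -54/197 (s = (165 - 225)/(219 + (5/9 - 1/9*6)) = -60/(219 + (5/9 - 2/3)) = -60/(219 - 1/9) = -60/1970/9 = -60*9/1970 = -54/197 ≈ -0.27411)
-222*(s + Y(-11)) = -222*(-54/197 - 8) = -222*(-1630/197) = 361860/197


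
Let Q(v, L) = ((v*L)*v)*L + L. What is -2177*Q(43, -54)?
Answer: -11737578510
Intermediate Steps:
Q(v, L) = L + L**2*v**2 (Q(v, L) = ((L*v)*v)*L + L = (L*v**2)*L + L = L**2*v**2 + L = L + L**2*v**2)
-2177*Q(43, -54) = -(-117558)*(1 - 54*43**2) = -(-117558)*(1 - 54*1849) = -(-117558)*(1 - 99846) = -(-117558)*(-99845) = -2177*5391630 = -11737578510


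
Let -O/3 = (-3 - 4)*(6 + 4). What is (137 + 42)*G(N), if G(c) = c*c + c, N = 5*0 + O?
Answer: 7931490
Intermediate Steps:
O = 210 (O = -3*(-3 - 4)*(6 + 4) = -(-21)*10 = -3*(-70) = 210)
N = 210 (N = 5*0 + 210 = 0 + 210 = 210)
G(c) = c + c² (G(c) = c² + c = c + c²)
(137 + 42)*G(N) = (137 + 42)*(210*(1 + 210)) = 179*(210*211) = 179*44310 = 7931490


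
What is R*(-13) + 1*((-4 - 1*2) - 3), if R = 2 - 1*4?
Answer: 17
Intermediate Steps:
R = -2 (R = 2 - 4 = -2)
R*(-13) + 1*((-4 - 1*2) - 3) = -2*(-13) + 1*((-4 - 1*2) - 3) = 26 + 1*((-4 - 2) - 3) = 26 + 1*(-6 - 3) = 26 + 1*(-9) = 26 - 9 = 17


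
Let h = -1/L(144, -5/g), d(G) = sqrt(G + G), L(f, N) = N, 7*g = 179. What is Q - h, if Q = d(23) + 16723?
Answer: 585126/35 + sqrt(46) ≈ 16725.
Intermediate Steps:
g = 179/7 (g = (1/7)*179 = 179/7 ≈ 25.571)
d(G) = sqrt(2)*sqrt(G) (d(G) = sqrt(2*G) = sqrt(2)*sqrt(G))
Q = 16723 + sqrt(46) (Q = sqrt(2)*sqrt(23) + 16723 = sqrt(46) + 16723 = 16723 + sqrt(46) ≈ 16730.)
h = 179/35 (h = -1/((-5/179/7)) = -1/((-5*7/179)) = -1/(-35/179) = -1*(-179/35) = 179/35 ≈ 5.1143)
Q - h = (16723 + sqrt(46)) - 1*179/35 = (16723 + sqrt(46)) - 179/35 = 585126/35 + sqrt(46)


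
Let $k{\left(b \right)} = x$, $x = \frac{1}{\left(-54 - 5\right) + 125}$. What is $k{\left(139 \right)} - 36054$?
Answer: $- \frac{2379563}{66} \approx -36054.0$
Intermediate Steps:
$x = \frac{1}{66}$ ($x = \frac{1}{-59 + 125} = \frac{1}{66} \approx 0.015152$)
$k{\left(b \right)} = \frac{1}{66}$
$k{\left(139 \right)} - 36054 = \frac{1}{66} - 36054 = - \frac{2379563}{66}$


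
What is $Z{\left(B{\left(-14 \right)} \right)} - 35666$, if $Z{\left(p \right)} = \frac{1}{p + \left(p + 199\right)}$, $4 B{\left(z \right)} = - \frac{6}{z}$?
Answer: $- \frac{99472460}{2789} \approx -35666.0$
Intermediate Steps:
$B{\left(z \right)} = - \frac{3}{2 z}$ ($B{\left(z \right)} = \frac{\left(-6\right) \frac{1}{z}}{4} = - \frac{3}{2 z}$)
$Z{\left(p \right)} = \frac{1}{199 + 2 p}$ ($Z{\left(p \right)} = \frac{1}{p + \left(199 + p\right)} = \frac{1}{199 + 2 p}$)
$Z{\left(B{\left(-14 \right)} \right)} - 35666 = \frac{1}{199 + 2 \left(- \frac{3}{2 \left(-14\right)}\right)} - 35666 = \frac{1}{199 + 2 \left(\left(- \frac{3}{2}\right) \left(- \frac{1}{14}\right)\right)} - 35666 = \frac{1}{199 + 2 \cdot \frac{3}{28}} - 35666 = \frac{1}{199 + \frac{3}{14}} - 35666 = \frac{1}{\frac{2789}{14}} - 35666 = \frac{14}{2789} - 35666 = - \frac{99472460}{2789}$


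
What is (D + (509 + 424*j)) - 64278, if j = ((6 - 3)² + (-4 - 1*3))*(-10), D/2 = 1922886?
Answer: 3773523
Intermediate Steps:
D = 3845772 (D = 2*1922886 = 3845772)
j = -20 (j = (3² + (-4 - 3))*(-10) = (9 - 7)*(-10) = 2*(-10) = -20)
(D + (509 + 424*j)) - 64278 = (3845772 + (509 + 424*(-20))) - 64278 = (3845772 + (509 - 8480)) - 64278 = (3845772 - 7971) - 64278 = 3837801 - 64278 = 3773523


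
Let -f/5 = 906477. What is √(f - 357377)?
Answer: I*√4889762 ≈ 2211.3*I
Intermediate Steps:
f = -4532385 (f = -5*906477 = -4532385)
√(f - 357377) = √(-4532385 - 357377) = √(-4889762) = I*√4889762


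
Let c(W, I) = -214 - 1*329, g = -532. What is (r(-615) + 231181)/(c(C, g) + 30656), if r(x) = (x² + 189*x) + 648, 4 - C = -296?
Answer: 493819/30113 ≈ 16.399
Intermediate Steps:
C = 300 (C = 4 - 1*(-296) = 4 + 296 = 300)
r(x) = 648 + x² + 189*x
c(W, I) = -543 (c(W, I) = -214 - 329 = -543)
(r(-615) + 231181)/(c(C, g) + 30656) = ((648 + (-615)² + 189*(-615)) + 231181)/(-543 + 30656) = ((648 + 378225 - 116235) + 231181)/30113 = (262638 + 231181)*(1/30113) = 493819*(1/30113) = 493819/30113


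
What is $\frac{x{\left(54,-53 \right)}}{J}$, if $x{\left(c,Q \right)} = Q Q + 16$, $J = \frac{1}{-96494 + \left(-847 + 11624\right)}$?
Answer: $-242150525$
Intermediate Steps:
$J = - \frac{1}{85717}$ ($J = \frac{1}{-96494 + 10777} = \frac{1}{-85717} = - \frac{1}{85717} \approx -1.1666 \cdot 10^{-5}$)
$x{\left(c,Q \right)} = 16 + Q^{2}$ ($x{\left(c,Q \right)} = Q^{2} + 16 = 16 + Q^{2}$)
$\frac{x{\left(54,-53 \right)}}{J} = \frac{16 + \left(-53\right)^{2}}{- \frac{1}{85717}} = \left(16 + 2809\right) \left(-85717\right) = 2825 \left(-85717\right) = -242150525$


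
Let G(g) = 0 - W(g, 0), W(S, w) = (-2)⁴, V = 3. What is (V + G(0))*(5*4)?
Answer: -260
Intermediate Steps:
W(S, w) = 16
G(g) = -16 (G(g) = 0 - 1*16 = 0 - 16 = -16)
(V + G(0))*(5*4) = (3 - 16)*(5*4) = -13*20 = -260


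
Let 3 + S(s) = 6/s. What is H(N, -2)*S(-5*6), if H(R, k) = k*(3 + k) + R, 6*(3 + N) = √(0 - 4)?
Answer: 16 - 16*I/15 ≈ 16.0 - 1.0667*I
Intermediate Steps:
S(s) = -3 + 6/s
N = -3 + I/3 (N = -3 + √(0 - 4)/6 = -3 + √(-4)/6 = -3 + (2*I)/6 = -3 + I/3 ≈ -3.0 + 0.33333*I)
H(R, k) = R + k*(3 + k)
H(N, -2)*S(-5*6) = ((-3 + I/3) + (-2)² + 3*(-2))*(-3 + 6/((-5*6))) = ((-3 + I/3) + 4 - 6)*(-3 + 6/(-30)) = (-5 + I/3)*(-3 + 6*(-1/30)) = (-5 + I/3)*(-3 - ⅕) = (-5 + I/3)*(-16/5) = 16 - 16*I/15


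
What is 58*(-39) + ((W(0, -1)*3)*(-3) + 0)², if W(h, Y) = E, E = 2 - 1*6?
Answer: -966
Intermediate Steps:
E = -4 (E = 2 - 6 = -4)
W(h, Y) = -4
58*(-39) + ((W(0, -1)*3)*(-3) + 0)² = 58*(-39) + (-4*3*(-3) + 0)² = -2262 + (-12*(-3) + 0)² = -2262 + (36 + 0)² = -2262 + 36² = -2262 + 1296 = -966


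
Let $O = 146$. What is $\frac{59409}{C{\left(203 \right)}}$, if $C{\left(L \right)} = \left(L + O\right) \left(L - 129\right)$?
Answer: $\frac{59409}{25826} \approx 2.3004$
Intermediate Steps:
$C{\left(L \right)} = \left(-129 + L\right) \left(146 + L\right)$ ($C{\left(L \right)} = \left(L + 146\right) \left(L - 129\right) = \left(146 + L\right) \left(-129 + L\right) = \left(-129 + L\right) \left(146 + L\right)$)
$\frac{59409}{C{\left(203 \right)}} = \frac{59409}{-18834 + 203^{2} + 17 \cdot 203} = \frac{59409}{-18834 + 41209 + 3451} = \frac{59409}{25826}$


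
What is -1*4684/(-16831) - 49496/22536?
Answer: -90938569/47412927 ≈ -1.9180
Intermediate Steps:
-1*4684/(-16831) - 49496/22536 = -4684*(-1/16831) - 49496*1/22536 = 4684/16831 - 6187/2817 = -90938569/47412927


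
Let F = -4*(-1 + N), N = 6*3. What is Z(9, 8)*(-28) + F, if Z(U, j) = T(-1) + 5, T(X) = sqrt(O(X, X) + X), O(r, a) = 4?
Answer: -208 - 28*sqrt(3) ≈ -256.50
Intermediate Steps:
T(X) = sqrt(4 + X)
N = 18
F = -68 (F = -4*(-1 + 18) = -4*17 = -68)
Z(U, j) = 5 + sqrt(3) (Z(U, j) = sqrt(4 - 1) + 5 = sqrt(3) + 5 = 5 + sqrt(3))
Z(9, 8)*(-28) + F = (5 + sqrt(3))*(-28) - 68 = (-140 - 28*sqrt(3)) - 68 = -208 - 28*sqrt(3)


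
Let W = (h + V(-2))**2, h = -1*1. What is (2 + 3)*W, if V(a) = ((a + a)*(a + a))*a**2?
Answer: 19845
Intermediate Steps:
V(a) = 4*a**4 (V(a) = ((2*a)*(2*a))*a**2 = (4*a**2)*a**2 = 4*a**4)
h = -1
W = 3969 (W = (-1 + 4*(-2)**4)**2 = (-1 + 4*16)**2 = (-1 + 64)**2 = 63**2 = 3969)
(2 + 3)*W = (2 + 3)*3969 = 5*3969 = 19845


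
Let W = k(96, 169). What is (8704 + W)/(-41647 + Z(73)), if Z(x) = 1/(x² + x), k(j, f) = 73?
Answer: -47413354/224977093 ≈ -0.21075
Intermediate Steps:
Z(x) = 1/(x + x²)
W = 73
(8704 + W)/(-41647 + Z(73)) = (8704 + 73)/(-41647 + 1/(73*(1 + 73))) = 8777/(-41647 + (1/73)/74) = 8777/(-41647 + (1/73)*(1/74)) = 8777/(-41647 + 1/5402) = 8777/(-224977093/5402) = 8777*(-5402/224977093) = -47413354/224977093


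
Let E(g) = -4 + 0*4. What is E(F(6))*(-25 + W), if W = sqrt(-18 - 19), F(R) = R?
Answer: 100 - 4*I*sqrt(37) ≈ 100.0 - 24.331*I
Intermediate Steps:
E(g) = -4 (E(g) = -4 + 0 = -4)
W = I*sqrt(37) (W = sqrt(-37) = I*sqrt(37) ≈ 6.0828*I)
E(F(6))*(-25 + W) = -4*(-25 + I*sqrt(37)) = 100 - 4*I*sqrt(37)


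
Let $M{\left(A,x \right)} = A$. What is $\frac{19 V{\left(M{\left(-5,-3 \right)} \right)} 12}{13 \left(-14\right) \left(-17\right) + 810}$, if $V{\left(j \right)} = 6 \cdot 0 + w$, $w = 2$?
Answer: $\frac{57}{488} \approx 0.1168$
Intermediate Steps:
$V{\left(j \right)} = 2$ ($V{\left(j \right)} = 6 \cdot 0 + 2 = 0 + 2 = 2$)
$\frac{19 V{\left(M{\left(-5,-3 \right)} \right)} 12}{13 \left(-14\right) \left(-17\right) + 810} = \frac{19 \cdot 2 \cdot 12}{13 \left(-14\right) \left(-17\right) + 810} = \frac{38 \cdot 12}{\left(-182\right) \left(-17\right) + 810} = \frac{456}{3094 + 810} = \frac{456}{3904} = 456 \cdot \frac{1}{3904} = \frac{57}{488}$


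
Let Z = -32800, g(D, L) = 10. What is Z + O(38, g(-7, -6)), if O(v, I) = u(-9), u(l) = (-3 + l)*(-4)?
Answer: -32752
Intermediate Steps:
u(l) = 12 - 4*l
O(v, I) = 48 (O(v, I) = 12 - 4*(-9) = 12 + 36 = 48)
Z + O(38, g(-7, -6)) = -32800 + 48 = -32752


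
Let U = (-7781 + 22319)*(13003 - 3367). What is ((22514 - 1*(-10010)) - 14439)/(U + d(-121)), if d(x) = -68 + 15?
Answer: 3617/28017623 ≈ 0.00012910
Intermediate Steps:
U = 140088168 (U = 14538*9636 = 140088168)
d(x) = -53
((22514 - 1*(-10010)) - 14439)/(U + d(-121)) = ((22514 - 1*(-10010)) - 14439)/(140088168 - 53) = ((22514 + 10010) - 14439)/140088115 = (32524 - 14439)*(1/140088115) = 18085*(1/140088115) = 3617/28017623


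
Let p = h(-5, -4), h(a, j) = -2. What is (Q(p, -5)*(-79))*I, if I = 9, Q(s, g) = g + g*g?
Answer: -14220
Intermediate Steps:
p = -2
Q(s, g) = g + g**2
(Q(p, -5)*(-79))*I = (-5*(1 - 5)*(-79))*9 = (-5*(-4)*(-79))*9 = (20*(-79))*9 = -1580*9 = -14220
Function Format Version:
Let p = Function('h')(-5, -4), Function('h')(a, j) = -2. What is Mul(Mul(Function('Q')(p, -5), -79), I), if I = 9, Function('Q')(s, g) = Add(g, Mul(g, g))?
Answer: -14220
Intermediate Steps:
p = -2
Function('Q')(s, g) = Add(g, Pow(g, 2))
Mul(Mul(Function('Q')(p, -5), -79), I) = Mul(Mul(Mul(-5, Add(1, -5)), -79), 9) = Mul(Mul(Mul(-5, -4), -79), 9) = Mul(Mul(20, -79), 9) = Mul(-1580, 9) = -14220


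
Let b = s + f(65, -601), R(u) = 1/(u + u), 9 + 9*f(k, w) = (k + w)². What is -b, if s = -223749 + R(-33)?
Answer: 37981991/198 ≈ 1.9183e+5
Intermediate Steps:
f(k, w) = -1 + (k + w)²/9
R(u) = 1/(2*u)
s = -14767435/66 (s = -223749 + (½)/(-33) = -223749 + (½)*(-1/33) = -223749 - 1/66 = -14767435/66 ≈ -2.2375e+5)
b = -37981991/198 (b = -14767435/66 + (-1 + (65 - 601)²/9) = -14767435/66 + (-1 + (⅑)*(-536)²) = -14767435/66 + (-1 + (⅑)*287296) = -14767435/66 + (-1 + 287296/9) = -14767435/66 + 287287/9 = -37981991/198 ≈ -1.9183e+5)
-b = -1*(-37981991/198) = 37981991/198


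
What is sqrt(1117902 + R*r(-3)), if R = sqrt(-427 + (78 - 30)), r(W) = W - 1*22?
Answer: sqrt(1117902 - 25*I*sqrt(379)) ≈ 1057.3 - 0.23*I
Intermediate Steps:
r(W) = -22 + W (r(W) = W - 22 = -22 + W)
R = I*sqrt(379) (R = sqrt(-427 + 48) = sqrt(-379) = I*sqrt(379) ≈ 19.468*I)
sqrt(1117902 + R*r(-3)) = sqrt(1117902 + (I*sqrt(379))*(-22 - 3)) = sqrt(1117902 + (I*sqrt(379))*(-25)) = sqrt(1117902 - 25*I*sqrt(379))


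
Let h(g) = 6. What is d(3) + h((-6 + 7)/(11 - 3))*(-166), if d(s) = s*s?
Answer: -987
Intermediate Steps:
d(s) = s²
d(3) + h((-6 + 7)/(11 - 3))*(-166) = 3² + 6*(-166) = 9 - 996 = -987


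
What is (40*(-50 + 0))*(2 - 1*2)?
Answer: 0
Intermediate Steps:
(40*(-50 + 0))*(2 - 1*2) = (40*(-50))*(2 - 2) = -2000*0 = 0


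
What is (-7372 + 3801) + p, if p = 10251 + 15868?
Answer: 22548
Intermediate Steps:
p = 26119
(-7372 + 3801) + p = (-7372 + 3801) + 26119 = -3571 + 26119 = 22548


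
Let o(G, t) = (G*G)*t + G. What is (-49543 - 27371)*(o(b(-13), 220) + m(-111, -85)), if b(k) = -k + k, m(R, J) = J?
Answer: 6537690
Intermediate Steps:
b(k) = 0
o(G, t) = G + t*G² (o(G, t) = G²*t + G = t*G² + G = G + t*G²)
(-49543 - 27371)*(o(b(-13), 220) + m(-111, -85)) = (-49543 - 27371)*(0*(1 + 0*220) - 85) = -76914*(0*(1 + 0) - 85) = -76914*(0*1 - 85) = -76914*(0 - 85) = -76914*(-85) = 6537690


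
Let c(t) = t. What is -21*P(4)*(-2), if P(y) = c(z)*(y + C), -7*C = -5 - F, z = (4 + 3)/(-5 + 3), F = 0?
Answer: -693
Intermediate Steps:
z = -7/2 (z = 7/(-2) = 7*(-½) = -7/2 ≈ -3.5000)
C = 5/7 (C = -(-5 - 1*0)/7 = -(-5 + 0)/7 = -⅐*(-5) = 5/7 ≈ 0.71429)
P(y) = -5/2 - 7*y/2 (P(y) = -7*(y + 5/7)/2 = -7*(5/7 + y)/2 = -5/2 - 7*y/2)
-21*P(4)*(-2) = -21*(-5/2 - 7/2*4)*(-2) = -21*(-5/2 - 14)*(-2) = -21*(-33/2)*(-2) = (693/2)*(-2) = -693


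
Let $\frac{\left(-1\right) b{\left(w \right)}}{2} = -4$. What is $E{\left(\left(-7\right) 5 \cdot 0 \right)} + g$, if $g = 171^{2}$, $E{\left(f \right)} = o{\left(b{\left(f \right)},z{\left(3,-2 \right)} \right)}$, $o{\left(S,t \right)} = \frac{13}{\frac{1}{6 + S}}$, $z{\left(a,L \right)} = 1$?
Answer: $29423$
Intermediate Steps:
$b{\left(w \right)} = 8$ ($b{\left(w \right)} = \left(-2\right) \left(-4\right) = 8$)
$o{\left(S,t \right)} = 78 + 13 S$ ($o{\left(S,t \right)} = 13 \left(6 + S\right) = 78 + 13 S$)
$E{\left(f \right)} = 182$ ($E{\left(f \right)} = 78 + 13 \cdot 8 = 78 + 104 = 182$)
$g = 29241$
$E{\left(\left(-7\right) 5 \cdot 0 \right)} + g = 182 + 29241 = 29423$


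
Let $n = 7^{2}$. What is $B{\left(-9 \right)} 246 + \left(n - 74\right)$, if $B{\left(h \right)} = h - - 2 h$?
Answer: $-6667$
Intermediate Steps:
$n = 49$
$B{\left(h \right)} = 3 h$ ($B{\left(h \right)} = h + 2 h = 3 h$)
$B{\left(-9 \right)} 246 + \left(n - 74\right) = 3 \left(-9\right) 246 + \left(49 - 74\right) = \left(-27\right) 246 - 25 = -6642 - 25 = -6667$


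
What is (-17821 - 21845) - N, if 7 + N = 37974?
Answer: -77633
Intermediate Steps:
N = 37967 (N = -7 + 37974 = 37967)
(-17821 - 21845) - N = (-17821 - 21845) - 1*37967 = -39666 - 37967 = -77633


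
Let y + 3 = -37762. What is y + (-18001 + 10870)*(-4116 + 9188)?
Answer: -36206197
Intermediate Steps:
y = -37765 (y = -3 - 37762 = -37765)
y + (-18001 + 10870)*(-4116 + 9188) = -37765 + (-18001 + 10870)*(-4116 + 9188) = -37765 - 7131*5072 = -37765 - 36168432 = -36206197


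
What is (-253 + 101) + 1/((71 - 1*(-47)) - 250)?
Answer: -20065/132 ≈ -152.01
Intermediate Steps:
(-253 + 101) + 1/((71 - 1*(-47)) - 250) = -152 + 1/((71 + 47) - 250) = -152 + 1/(118 - 250) = -152 + 1/(-132) = -152 - 1/132 = -20065/132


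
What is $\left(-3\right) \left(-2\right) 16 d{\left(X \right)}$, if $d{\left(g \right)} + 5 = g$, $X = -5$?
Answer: $-960$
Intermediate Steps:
$d{\left(g \right)} = -5 + g$
$\left(-3\right) \left(-2\right) 16 d{\left(X \right)} = \left(-3\right) \left(-2\right) 16 \left(-5 - 5\right) = 6 \cdot 16 \left(-10\right) = 96 \left(-10\right) = -960$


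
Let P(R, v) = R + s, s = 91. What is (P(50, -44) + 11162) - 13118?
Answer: -1815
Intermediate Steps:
P(R, v) = 91 + R (P(R, v) = R + 91 = 91 + R)
(P(50, -44) + 11162) - 13118 = ((91 + 50) + 11162) - 13118 = (141 + 11162) - 13118 = 11303 - 13118 = -1815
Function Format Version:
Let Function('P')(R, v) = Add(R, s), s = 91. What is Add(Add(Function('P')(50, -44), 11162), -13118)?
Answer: -1815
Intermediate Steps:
Function('P')(R, v) = Add(91, R) (Function('P')(R, v) = Add(R, 91) = Add(91, R))
Add(Add(Function('P')(50, -44), 11162), -13118) = Add(Add(Add(91, 50), 11162), -13118) = Add(Add(141, 11162), -13118) = Add(11303, -13118) = -1815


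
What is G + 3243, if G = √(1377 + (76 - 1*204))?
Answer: 3243 + √1249 ≈ 3278.3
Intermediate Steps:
G = √1249 (G = √(1377 + (76 - 204)) = √(1377 - 128) = √1249 ≈ 35.341)
G + 3243 = √1249 + 3243 = 3243 + √1249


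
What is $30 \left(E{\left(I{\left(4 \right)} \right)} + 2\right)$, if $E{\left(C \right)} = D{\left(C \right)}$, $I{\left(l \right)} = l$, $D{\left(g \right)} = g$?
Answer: $180$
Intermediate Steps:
$E{\left(C \right)} = C$
$30 \left(E{\left(I{\left(4 \right)} \right)} + 2\right) = 30 \left(4 + 2\right) = 30 \cdot 6 = 180$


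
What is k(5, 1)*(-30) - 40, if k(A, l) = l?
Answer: -70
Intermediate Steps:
k(5, 1)*(-30) - 40 = 1*(-30) - 40 = -30 - 40 = -70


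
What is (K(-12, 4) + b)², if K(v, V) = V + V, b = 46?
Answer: 2916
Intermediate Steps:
K(v, V) = 2*V
(K(-12, 4) + b)² = (2*4 + 46)² = (8 + 46)² = 54² = 2916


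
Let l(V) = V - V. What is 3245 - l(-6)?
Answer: 3245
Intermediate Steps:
l(V) = 0
3245 - l(-6) = 3245 - 1*0 = 3245 + 0 = 3245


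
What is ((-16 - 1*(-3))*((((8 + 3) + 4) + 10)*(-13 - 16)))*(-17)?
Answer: -160225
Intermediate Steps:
((-16 - 1*(-3))*((((8 + 3) + 4) + 10)*(-13 - 16)))*(-17) = ((-16 + 3)*(((11 + 4) + 10)*(-29)))*(-17) = -13*(15 + 10)*(-29)*(-17) = -325*(-29)*(-17) = -13*(-725)*(-17) = 9425*(-17) = -160225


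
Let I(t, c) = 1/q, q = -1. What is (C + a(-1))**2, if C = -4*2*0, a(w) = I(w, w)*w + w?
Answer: 0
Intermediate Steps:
I(t, c) = -1 (I(t, c) = 1/(-1) = -1)
a(w) = 0 (a(w) = -w + w = 0)
C = 0 (C = -8*0 = 0)
(C + a(-1))**2 = (0 + 0)**2 = 0**2 = 0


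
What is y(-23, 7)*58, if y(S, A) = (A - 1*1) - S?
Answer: 1682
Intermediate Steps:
y(S, A) = -1 + A - S (y(S, A) = (A - 1) - S = (-1 + A) - S = -1 + A - S)
y(-23, 7)*58 = (-1 + 7 - 1*(-23))*58 = (-1 + 7 + 23)*58 = 29*58 = 1682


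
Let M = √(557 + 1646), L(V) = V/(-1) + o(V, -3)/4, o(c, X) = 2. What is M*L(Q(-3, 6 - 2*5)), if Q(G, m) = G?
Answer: 7*√2203/2 ≈ 164.28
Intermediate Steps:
L(V) = ½ - V (L(V) = V/(-1) + 2/4 = V*(-1) + 2*(¼) = -V + ½ = ½ - V)
M = √2203 ≈ 46.936
M*L(Q(-3, 6 - 2*5)) = √2203*(½ - 1*(-3)) = √2203*(½ + 3) = √2203*(7/2) = 7*√2203/2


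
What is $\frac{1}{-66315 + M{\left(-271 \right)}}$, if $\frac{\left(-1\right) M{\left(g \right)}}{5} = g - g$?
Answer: $- \frac{1}{66315} \approx -1.508 \cdot 10^{-5}$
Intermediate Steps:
$M{\left(g \right)} = 0$ ($M{\left(g \right)} = - 5 \left(g - g\right) = \left(-5\right) 0 = 0$)
$\frac{1}{-66315 + M{\left(-271 \right)}} = \frac{1}{-66315 + 0} = \frac{1}{-66315} = - \frac{1}{66315}$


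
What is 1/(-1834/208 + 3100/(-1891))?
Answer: -6344/66337 ≈ -0.095633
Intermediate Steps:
1/(-1834/208 + 3100/(-1891)) = 1/(-1834*1/208 + 3100*(-1/1891)) = 1/(-917/104 - 100/61) = 1/(-66337/6344) = -6344/66337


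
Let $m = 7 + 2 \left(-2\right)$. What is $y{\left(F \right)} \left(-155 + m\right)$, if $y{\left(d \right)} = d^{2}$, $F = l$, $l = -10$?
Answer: $-15200$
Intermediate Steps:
$F = -10$
$m = 3$ ($m = 7 - 4 = 3$)
$y{\left(F \right)} \left(-155 + m\right) = \left(-10\right)^{2} \left(-155 + 3\right) = 100 \left(-152\right) = -15200$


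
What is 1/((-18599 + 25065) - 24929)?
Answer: -1/18463 ≈ -5.4162e-5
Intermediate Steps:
1/((-18599 + 25065) - 24929) = 1/(6466 - 24929) = 1/(-18463) = -1/18463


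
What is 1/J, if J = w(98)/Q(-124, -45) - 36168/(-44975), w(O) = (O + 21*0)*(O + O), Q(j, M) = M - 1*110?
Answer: -1394225/171654752 ≈ -0.0081223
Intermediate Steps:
Q(j, M) = -110 + M (Q(j, M) = M - 110 = -110 + M)
w(O) = 2*O² (w(O) = (O + 0)*(2*O) = O*(2*O) = 2*O²)
J = -171654752/1394225 (J = (2*98²)/(-110 - 45) - 36168/(-44975) = (2*9604)/(-155) - 36168*(-1/44975) = 19208*(-1/155) + 36168/44975 = -19208/155 + 36168/44975 = -171654752/1394225 ≈ -123.12)
1/J = 1/(-171654752/1394225) = -1394225/171654752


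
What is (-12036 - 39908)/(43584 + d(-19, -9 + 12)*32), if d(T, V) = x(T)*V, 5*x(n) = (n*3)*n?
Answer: -32465/40236 ≈ -0.80686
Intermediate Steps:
x(n) = 3*n**2/5 (x(n) = ((n*3)*n)/5 = ((3*n)*n)/5 = (3*n**2)/5 = 3*n**2/5)
d(T, V) = 3*V*T**2/5 (d(T, V) = (3*T**2/5)*V = 3*V*T**2/5)
(-12036 - 39908)/(43584 + d(-19, -9 + 12)*32) = (-12036 - 39908)/(43584 + ((3/5)*(-9 + 12)*(-19)**2)*32) = -51944/(43584 + ((3/5)*3*361)*32) = -51944/(43584 + (3249/5)*32) = -51944/(43584 + 103968/5) = -51944/321888/5 = -51944*5/321888 = -32465/40236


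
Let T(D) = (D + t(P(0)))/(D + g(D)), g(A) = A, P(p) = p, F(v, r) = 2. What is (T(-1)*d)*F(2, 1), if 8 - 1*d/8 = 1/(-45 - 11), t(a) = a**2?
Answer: 449/7 ≈ 64.143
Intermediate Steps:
d = 449/7 (d = 64 - 8/(-45 - 11) = 64 - 8/(-56) = 64 - 8*(-1/56) = 64 + 1/7 = 449/7 ≈ 64.143)
T(D) = 1/2 (T(D) = (D + 0**2)/(D + D) = (D + 0)/((2*D)) = D*(1/(2*D)) = 1/2)
(T(-1)*d)*F(2, 1) = ((1/2)*(449/7))*2 = (449/14)*2 = 449/7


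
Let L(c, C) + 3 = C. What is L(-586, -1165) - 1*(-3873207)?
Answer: 3872039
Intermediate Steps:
L(c, C) = -3 + C
L(-586, -1165) - 1*(-3873207) = (-3 - 1165) - 1*(-3873207) = -1168 + 3873207 = 3872039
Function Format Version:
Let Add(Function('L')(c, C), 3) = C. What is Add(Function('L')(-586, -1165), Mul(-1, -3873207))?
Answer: 3872039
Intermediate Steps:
Function('L')(c, C) = Add(-3, C)
Add(Function('L')(-586, -1165), Mul(-1, -3873207)) = Add(Add(-3, -1165), Mul(-1, -3873207)) = Add(-1168, 3873207) = 3872039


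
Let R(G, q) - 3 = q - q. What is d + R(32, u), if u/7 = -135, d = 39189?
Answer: 39192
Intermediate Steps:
u = -945 (u = 7*(-135) = -945)
R(G, q) = 3 (R(G, q) = 3 + (q - q) = 3 + 0 = 3)
d + R(32, u) = 39189 + 3 = 39192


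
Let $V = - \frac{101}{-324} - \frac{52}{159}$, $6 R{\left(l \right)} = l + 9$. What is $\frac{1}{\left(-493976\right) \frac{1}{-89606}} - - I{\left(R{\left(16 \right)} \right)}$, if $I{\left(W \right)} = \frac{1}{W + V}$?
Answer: $\frac{7435149397}{17607033556} \approx 0.42228$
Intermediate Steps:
$R{\left(l \right)} = \frac{3}{2} + \frac{l}{6}$ ($R{\left(l \right)} = \frac{l + 9}{6} = \frac{9 + l}{6} = \frac{3}{2} + \frac{l}{6}$)
$V = - \frac{263}{17172}$ ($V = \left(-101\right) \left(- \frac{1}{324}\right) - \frac{52}{159} = \frac{101}{324} - \frac{52}{159} = - \frac{263}{17172} \approx -0.015316$)
$I{\left(W \right)} = \frac{1}{- \frac{263}{17172} + W}$ ($I{\left(W \right)} = \frac{1}{W - \frac{263}{17172}} = \frac{1}{- \frac{263}{17172} + W}$)
$\frac{1}{\left(-493976\right) \frac{1}{-89606}} - - I{\left(R{\left(16 \right)} \right)} = \frac{1}{\left(-493976\right) \frac{1}{-89606}} - - \frac{17172}{-263 + 17172 \left(\frac{3}{2} + \frac{1}{6} \cdot 16\right)} = \frac{1}{\left(-493976\right) \left(- \frac{1}{89606}\right)} - - \frac{17172}{-263 + 17172 \left(\frac{3}{2} + \frac{8}{3}\right)} = \frac{1}{\frac{246988}{44803}} - - \frac{17172}{-263 + 17172 \cdot \frac{25}{6}} = \frac{44803}{246988} - - \frac{17172}{-263 + 71550} = \frac{44803}{246988} - - \frac{17172}{71287} = \frac{44803}{246988} + \frac{17172}{71287} = \frac{7435149397}{17607033556}$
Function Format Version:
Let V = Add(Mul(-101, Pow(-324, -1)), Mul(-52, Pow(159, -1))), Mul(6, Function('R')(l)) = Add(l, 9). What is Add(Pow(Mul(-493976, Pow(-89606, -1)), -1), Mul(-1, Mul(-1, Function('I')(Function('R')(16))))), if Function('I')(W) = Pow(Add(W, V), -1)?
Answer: Rational(7435149397, 17607033556) ≈ 0.42228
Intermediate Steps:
Function('R')(l) = Add(Rational(3, 2), Mul(Rational(1, 6), l)) (Function('R')(l) = Mul(Rational(1, 6), Add(l, 9)) = Mul(Rational(1, 6), Add(9, l)) = Add(Rational(3, 2), Mul(Rational(1, 6), l)))
V = Rational(-263, 17172) (V = Add(Mul(-101, Rational(-1, 324)), Mul(-52, Rational(1, 159))) = Add(Rational(101, 324), Rational(-52, 159)) = Rational(-263, 17172) ≈ -0.015316)
Function('I')(W) = Pow(Add(Rational(-263, 17172), W), -1) (Function('I')(W) = Pow(Add(W, Rational(-263, 17172)), -1) = Pow(Add(Rational(-263, 17172), W), -1))
Add(Pow(Mul(-493976, Pow(-89606, -1)), -1), Mul(-1, Mul(-1, Function('I')(Function('R')(16))))) = Add(Pow(Mul(-493976, Pow(-89606, -1)), -1), Mul(-1, Mul(-1, Mul(17172, Pow(Add(-263, Mul(17172, Add(Rational(3, 2), Mul(Rational(1, 6), 16)))), -1))))) = Add(Pow(Mul(-493976, Rational(-1, 89606)), -1), Mul(-1, Mul(-1, Mul(17172, Pow(Add(-263, Mul(17172, Add(Rational(3, 2), Rational(8, 3)))), -1))))) = Add(Pow(Rational(246988, 44803), -1), Mul(-1, Mul(-1, Mul(17172, Pow(Add(-263, Mul(17172, Rational(25, 6))), -1))))) = Add(Rational(44803, 246988), Mul(-1, Mul(-1, Mul(17172, Pow(Add(-263, 71550), -1))))) = Add(Rational(44803, 246988), Mul(-1, Mul(-1, Mul(17172, Pow(71287, -1))))) = Add(Rational(44803, 246988), Mul(-1, Mul(-1, Mul(17172, Rational(1, 71287))))) = Add(Rational(44803, 246988), Mul(-1, Mul(-1, Rational(17172, 71287)))) = Add(Rational(44803, 246988), Mul(-1, Rational(-17172, 71287))) = Add(Rational(44803, 246988), Rational(17172, 71287)) = Rational(7435149397, 17607033556)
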